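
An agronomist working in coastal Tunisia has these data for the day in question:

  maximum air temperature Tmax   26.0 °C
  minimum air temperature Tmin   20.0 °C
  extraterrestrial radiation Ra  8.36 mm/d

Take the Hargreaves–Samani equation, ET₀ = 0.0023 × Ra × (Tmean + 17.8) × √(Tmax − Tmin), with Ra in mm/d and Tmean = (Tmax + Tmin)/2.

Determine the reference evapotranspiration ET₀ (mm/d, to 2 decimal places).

1.92 mm/d

Tmean = (26.0 + 20.0)/2 = 23.00 °C
ET₀ = 0.0023 × 8.36 × (23.00 + 17.8) × √6.0 = 0.0023 × 8.36 × 40.80 × 2.4495 = 1.9216 mm/d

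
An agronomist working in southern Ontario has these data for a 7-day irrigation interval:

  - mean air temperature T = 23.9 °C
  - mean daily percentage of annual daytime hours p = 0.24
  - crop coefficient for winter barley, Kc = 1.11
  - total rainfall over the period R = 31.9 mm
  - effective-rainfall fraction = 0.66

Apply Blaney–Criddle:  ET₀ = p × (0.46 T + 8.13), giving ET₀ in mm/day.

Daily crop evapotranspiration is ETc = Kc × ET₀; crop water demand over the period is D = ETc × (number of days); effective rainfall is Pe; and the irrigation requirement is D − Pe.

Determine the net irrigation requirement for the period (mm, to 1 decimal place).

ET₀ = 0.24 × (0.46 × 23.9 + 8.13) = 0.24 × 19.124 = 4.5898 mm/d
ETc = Kc × ET₀ = 1.11 × 4.5898 = 5.0947 mm/d
Crop demand D = ETc × 7 d = 5.0947 × 7 = 35.663 mm
Pe = 0.66 × 31.9 = 21.054 mm
D − Pe = 35.663 − 21.054 = 14.609 mm

14.6 mm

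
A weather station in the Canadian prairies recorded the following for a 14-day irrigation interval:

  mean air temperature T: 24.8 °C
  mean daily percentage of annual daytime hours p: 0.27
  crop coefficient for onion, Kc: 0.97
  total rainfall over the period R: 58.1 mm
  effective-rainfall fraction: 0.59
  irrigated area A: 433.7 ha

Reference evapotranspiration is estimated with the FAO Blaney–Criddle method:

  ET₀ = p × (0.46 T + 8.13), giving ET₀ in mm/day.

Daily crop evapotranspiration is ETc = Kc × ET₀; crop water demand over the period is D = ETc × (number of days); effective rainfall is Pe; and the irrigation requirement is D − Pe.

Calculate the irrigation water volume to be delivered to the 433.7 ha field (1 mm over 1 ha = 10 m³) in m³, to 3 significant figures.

ET₀ = 0.27 × (0.46 × 24.8 + 8.13) = 0.27 × 19.538 = 5.2753 mm/d
ETc = Kc × ET₀ = 0.97 × 5.2753 = 5.1170 mm/d
Crop demand D = ETc × 14 d = 5.1170 × 14 = 71.638 mm
Pe = 0.59 × 58.1 = 34.279 mm
D − Pe = 71.638 − 34.279 = 37.359 mm
Volume = 37.359 mm × 433.7 ha × 10 = 162026.0 m³

162000 m³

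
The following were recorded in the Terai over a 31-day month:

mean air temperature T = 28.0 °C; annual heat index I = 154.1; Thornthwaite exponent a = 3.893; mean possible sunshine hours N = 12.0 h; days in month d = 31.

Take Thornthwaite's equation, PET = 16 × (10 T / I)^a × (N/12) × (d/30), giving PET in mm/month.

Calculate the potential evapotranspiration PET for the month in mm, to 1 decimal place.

10T/I = 10 × 28.0 / 154.1 = 1.8170
(10T/I)^a = 1.8170^3.893 = 10.2251
Uncorrected PET = 16 × 10.2251 = 163.602 mm
Correction = (N/12)(d/30) = (12.0/12)(31/30) = 1.0333
PET = 163.602 × 1.0333 = 169.050 mm/month

169.1 mm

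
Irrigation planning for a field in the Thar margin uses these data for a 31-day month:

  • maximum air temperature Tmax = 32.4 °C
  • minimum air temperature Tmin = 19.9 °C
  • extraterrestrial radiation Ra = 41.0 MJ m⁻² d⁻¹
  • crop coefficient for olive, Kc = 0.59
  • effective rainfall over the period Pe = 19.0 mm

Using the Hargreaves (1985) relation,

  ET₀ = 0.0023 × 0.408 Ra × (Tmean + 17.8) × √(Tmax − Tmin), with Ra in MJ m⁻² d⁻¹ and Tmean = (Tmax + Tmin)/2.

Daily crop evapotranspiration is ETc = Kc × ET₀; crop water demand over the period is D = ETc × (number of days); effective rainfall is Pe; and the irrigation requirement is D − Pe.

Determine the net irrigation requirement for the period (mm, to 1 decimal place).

Tmean = (32.4 + 19.9)/2 = 26.15 °C
0.408 Ra = 0.408 × 41.0 = 16.7280 mm/d equivalent
ET₀ = 0.0023 × 16.7280 × (26.15 + 17.8) × √12.5 = 0.0023 × 16.7280 × 43.95 × 3.5355 = 5.9784 mm/d
ETc = Kc × ET₀ = 0.59 × 5.9784 = 3.5273 mm/d
Crop demand D = ETc × 31 d = 3.5273 × 31 = 109.346 mm
D − Pe = 109.346 − 19.0 = 90.346 mm

90.3 mm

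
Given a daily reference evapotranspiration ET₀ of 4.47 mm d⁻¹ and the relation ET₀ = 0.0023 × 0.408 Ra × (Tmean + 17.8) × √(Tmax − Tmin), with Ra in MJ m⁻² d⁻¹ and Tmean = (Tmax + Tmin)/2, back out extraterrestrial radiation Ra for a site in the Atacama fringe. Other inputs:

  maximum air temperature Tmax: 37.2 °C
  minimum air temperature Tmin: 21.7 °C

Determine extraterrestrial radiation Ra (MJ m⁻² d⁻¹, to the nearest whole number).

Tmean = (37.2+21.7)/2 = 29.45 °C; ΔT = 15.5
Ra = ET₀ / [0.0023 × 0.408 × (Tmean+17.8) × √ΔT]
   = 4.47 / (0.0023 × 0.408 × 47.25 × 3.9370) = 25.607 MJ m⁻² d⁻¹

26 MJ m⁻² d⁻¹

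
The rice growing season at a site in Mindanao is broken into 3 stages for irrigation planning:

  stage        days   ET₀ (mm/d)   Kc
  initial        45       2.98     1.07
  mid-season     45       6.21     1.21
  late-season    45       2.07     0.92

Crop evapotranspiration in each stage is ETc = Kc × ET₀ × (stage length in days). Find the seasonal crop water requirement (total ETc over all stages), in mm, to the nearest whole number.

567 mm

initial: 1.07 × 2.98 × 45 = 143.49 mm
mid-season: 1.21 × 6.21 × 45 = 338.13 mm
late-season: 0.92 × 2.07 × 45 = 85.70 mm
Seasonal total = 567.32 mm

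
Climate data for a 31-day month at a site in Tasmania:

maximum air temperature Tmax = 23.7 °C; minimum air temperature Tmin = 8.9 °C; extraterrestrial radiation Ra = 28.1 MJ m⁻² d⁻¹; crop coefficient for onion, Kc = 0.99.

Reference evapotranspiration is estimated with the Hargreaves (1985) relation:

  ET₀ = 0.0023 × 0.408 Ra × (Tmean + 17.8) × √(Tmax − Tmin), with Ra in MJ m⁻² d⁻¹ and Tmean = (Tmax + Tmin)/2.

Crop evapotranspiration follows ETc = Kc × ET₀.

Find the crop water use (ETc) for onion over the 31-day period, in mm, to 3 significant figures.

106 mm

Tmean = (23.7 + 8.9)/2 = 16.30 °C
0.408 Ra = 0.408 × 28.1 = 11.4648 mm/d equivalent
ET₀ = 0.0023 × 11.4648 × (16.30 + 17.8) × √14.8 = 0.0023 × 11.4648 × 34.10 × 3.8471 = 3.4593 mm/d
ETc = Kc × ET₀ = 0.99 × 3.4593 = 3.4247 mm/d
Over 31 days: 3.4247 × 31 = 106.166 mm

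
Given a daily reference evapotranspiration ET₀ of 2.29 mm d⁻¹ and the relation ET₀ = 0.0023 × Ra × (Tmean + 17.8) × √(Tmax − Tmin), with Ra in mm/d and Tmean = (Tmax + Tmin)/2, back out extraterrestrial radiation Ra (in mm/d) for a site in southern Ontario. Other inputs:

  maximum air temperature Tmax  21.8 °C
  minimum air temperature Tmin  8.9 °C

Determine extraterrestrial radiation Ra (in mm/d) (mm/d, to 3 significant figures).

Tmean = 15.35 °C; √ΔT = 3.5917
Ra = ET₀ / [0.0023 × (Tmean+17.8) × √ΔT] = 2.29 / (0.0023 × 33.15 × 3.5917) = 8.362 mm/d

8.36 mm/d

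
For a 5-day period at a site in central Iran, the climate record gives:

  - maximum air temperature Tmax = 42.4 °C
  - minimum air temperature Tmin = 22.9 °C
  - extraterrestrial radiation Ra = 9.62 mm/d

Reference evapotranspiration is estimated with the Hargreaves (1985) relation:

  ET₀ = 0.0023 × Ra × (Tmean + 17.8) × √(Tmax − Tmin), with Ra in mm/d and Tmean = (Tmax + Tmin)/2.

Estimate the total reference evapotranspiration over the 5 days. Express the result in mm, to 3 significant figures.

Tmean = (42.4 + 22.9)/2 = 32.65 °C
ET₀ = 0.0023 × 9.62 × (32.65 + 17.8) × √19.5 = 0.0023 × 9.62 × 50.45 × 4.4159 = 4.9293 mm/d
Over 5 days: 4.9293 × 5 = 24.647 mm

24.6 mm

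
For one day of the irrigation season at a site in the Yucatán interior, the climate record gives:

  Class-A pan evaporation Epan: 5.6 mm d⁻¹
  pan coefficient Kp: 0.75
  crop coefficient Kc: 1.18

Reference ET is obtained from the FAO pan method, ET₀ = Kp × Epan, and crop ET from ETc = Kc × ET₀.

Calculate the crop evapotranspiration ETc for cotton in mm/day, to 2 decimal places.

4.96 mm/day

ET₀ = 0.75 × 5.6 = 4.2000 mm/d
ETc = Kc × ET₀ = 1.18 × 4.2000 = 4.9560 mm/d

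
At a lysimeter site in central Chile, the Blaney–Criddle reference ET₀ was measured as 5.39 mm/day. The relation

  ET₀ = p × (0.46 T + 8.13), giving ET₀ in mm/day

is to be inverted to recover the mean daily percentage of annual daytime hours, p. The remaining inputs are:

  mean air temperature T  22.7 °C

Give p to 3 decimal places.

0.290

p = ET₀ / (0.46 T + 8.13) = 5.39 / (0.46 × 22.7 + 8.13) = 5.39 / 18.572 = 0.2902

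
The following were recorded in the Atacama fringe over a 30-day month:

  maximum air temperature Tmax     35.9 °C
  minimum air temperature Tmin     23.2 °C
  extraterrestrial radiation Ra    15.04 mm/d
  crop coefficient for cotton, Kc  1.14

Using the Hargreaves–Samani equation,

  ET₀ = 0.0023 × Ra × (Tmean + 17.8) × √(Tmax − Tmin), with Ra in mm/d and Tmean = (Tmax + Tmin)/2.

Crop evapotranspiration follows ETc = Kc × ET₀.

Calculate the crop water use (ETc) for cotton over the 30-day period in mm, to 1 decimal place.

Tmean = (35.9 + 23.2)/2 = 29.55 °C
ET₀ = 0.0023 × 15.04 × (29.55 + 17.8) × √12.7 = 0.0023 × 15.04 × 47.35 × 3.5637 = 5.8371 mm/d
ETc = Kc × ET₀ = 1.14 × 5.8371 = 6.6543 mm/d
Over 30 days: 6.6543 × 30 = 199.629 mm

199.6 mm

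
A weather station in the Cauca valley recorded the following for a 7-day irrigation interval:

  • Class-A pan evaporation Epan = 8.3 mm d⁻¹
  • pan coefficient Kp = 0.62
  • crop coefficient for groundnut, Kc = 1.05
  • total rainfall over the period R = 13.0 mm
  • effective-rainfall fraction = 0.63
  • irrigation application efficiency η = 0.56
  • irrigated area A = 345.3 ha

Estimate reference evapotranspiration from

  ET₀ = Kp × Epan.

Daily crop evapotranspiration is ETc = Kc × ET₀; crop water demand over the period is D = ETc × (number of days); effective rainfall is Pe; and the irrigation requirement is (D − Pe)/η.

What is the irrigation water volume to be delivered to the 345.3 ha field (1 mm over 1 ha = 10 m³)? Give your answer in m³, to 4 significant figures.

182700 m³

ET₀ = 0.62 × 8.3 = 5.1460 mm/d
ETc = Kc × ET₀ = 1.05 × 5.1460 = 5.4033 mm/d
Crop demand D = ETc × 7 d = 5.4033 × 7 = 37.823 mm
Pe = 0.63 × 13.0 = 8.190 mm
D − Pe = 37.823 − 8.190 = 29.633 mm
Gross irrigation = 29.633 / 0.56 = 52.916 mm
Volume = 52.916 mm × 345.3 ha × 10 = 182718.9 m³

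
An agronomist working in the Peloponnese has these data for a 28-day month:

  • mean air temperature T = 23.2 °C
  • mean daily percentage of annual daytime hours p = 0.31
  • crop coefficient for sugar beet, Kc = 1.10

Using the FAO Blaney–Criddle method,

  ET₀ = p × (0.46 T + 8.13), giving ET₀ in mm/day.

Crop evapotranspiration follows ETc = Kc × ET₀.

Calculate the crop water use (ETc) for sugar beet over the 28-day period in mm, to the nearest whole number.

ET₀ = 0.31 × (0.46 × 23.2 + 8.13) = 0.31 × 18.802 = 5.8286 mm/d
ETc = Kc × ET₀ = 1.10 × 5.8286 = 6.4115 mm/d
Over 28 days: 6.4115 × 28 = 179.522 mm

180 mm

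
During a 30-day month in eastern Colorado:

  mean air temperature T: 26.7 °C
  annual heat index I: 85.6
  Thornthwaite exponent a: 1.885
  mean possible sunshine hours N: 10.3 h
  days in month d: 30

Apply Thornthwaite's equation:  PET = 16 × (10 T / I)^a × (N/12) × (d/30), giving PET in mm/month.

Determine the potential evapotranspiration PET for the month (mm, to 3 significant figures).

10T/I = 10 × 26.7 / 85.6 = 3.1192
(10T/I)^a = 3.1192^1.885 = 8.5363
Uncorrected PET = 16 × 8.5363 = 136.581 mm
Correction = (N/12)(d/30) = (10.3/12)(30/30) = 0.8583
PET = 136.581 × 0.8583 = 117.227 mm/month

117 mm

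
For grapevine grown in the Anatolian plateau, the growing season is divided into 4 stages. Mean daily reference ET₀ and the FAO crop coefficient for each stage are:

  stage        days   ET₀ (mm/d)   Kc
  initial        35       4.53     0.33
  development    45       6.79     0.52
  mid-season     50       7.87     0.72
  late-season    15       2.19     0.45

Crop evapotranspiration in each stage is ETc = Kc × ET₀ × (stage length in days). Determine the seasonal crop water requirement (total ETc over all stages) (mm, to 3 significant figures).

initial: 0.33 × 4.53 × 35 = 52.32 mm
development: 0.52 × 6.79 × 45 = 158.89 mm
mid-season: 0.72 × 7.87 × 50 = 283.32 mm
late-season: 0.45 × 2.19 × 15 = 14.78 mm
Seasonal total = 509.31 mm

509 mm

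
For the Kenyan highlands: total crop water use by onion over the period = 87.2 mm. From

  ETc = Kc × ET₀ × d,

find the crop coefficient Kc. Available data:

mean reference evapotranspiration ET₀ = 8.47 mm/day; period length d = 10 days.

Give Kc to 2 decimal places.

ETc = Kc × ET₀ × d  ⇒  Kc = ETc / (ET₀ × d)
Kc = 87.2 / (8.47 × 10) = 87.2 / 84.70 = 1.0295

1.03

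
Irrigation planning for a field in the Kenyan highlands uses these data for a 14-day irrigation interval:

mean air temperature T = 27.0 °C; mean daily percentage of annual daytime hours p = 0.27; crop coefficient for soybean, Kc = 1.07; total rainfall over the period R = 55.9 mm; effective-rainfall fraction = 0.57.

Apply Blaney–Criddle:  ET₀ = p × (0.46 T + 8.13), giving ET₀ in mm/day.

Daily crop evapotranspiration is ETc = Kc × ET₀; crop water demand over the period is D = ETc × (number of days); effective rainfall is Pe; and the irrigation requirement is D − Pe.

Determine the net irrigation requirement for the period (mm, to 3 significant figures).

51.3 mm

ET₀ = 0.27 × (0.46 × 27.0 + 8.13) = 0.27 × 20.550 = 5.5485 mm/d
ETc = Kc × ET₀ = 1.07 × 5.5485 = 5.9369 mm/d
Crop demand D = ETc × 14 d = 5.9369 × 14 = 83.117 mm
Pe = 0.57 × 55.9 = 31.863 mm
D − Pe = 83.117 − 31.863 = 51.254 mm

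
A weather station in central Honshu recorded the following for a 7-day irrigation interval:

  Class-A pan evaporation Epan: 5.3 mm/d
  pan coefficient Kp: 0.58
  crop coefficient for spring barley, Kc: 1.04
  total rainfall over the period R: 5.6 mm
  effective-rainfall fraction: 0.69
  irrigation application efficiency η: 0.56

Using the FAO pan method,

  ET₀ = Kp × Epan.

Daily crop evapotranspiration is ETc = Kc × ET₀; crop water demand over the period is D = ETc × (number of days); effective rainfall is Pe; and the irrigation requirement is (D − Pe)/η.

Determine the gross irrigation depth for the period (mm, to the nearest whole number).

33 mm

ET₀ = 0.58 × 5.3 = 3.0740 mm/d
ETc = Kc × ET₀ = 1.04 × 3.0740 = 3.1970 mm/d
Crop demand D = ETc × 7 d = 3.1970 × 7 = 22.379 mm
Pe = 0.69 × 5.6 = 3.864 mm
D − Pe = 22.379 − 3.864 = 18.515 mm
Gross irrigation = 18.515 / 0.56 = 33.063 mm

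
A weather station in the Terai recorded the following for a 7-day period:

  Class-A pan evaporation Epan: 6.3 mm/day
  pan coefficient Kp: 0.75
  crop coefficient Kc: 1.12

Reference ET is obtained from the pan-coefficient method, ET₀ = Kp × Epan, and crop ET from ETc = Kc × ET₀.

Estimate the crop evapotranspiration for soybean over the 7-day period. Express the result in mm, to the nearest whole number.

ET₀ = 0.75 × 6.3 = 4.7250 mm/d
ETc = Kc × ET₀ = 1.12 × 4.7250 = 5.2920 mm/d
Over 7 days: 5.2920 × 7 = 37.044 mm

37 mm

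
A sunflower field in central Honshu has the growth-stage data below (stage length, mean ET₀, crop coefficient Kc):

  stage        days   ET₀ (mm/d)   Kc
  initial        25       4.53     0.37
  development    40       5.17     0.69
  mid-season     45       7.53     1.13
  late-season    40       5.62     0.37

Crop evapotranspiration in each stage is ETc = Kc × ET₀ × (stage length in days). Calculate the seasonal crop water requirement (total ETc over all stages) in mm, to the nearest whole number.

initial: 0.37 × 4.53 × 25 = 41.90 mm
development: 0.69 × 5.17 × 40 = 142.69 mm
mid-season: 1.13 × 7.53 × 45 = 382.90 mm
late-season: 0.37 × 5.62 × 40 = 83.18 mm
Seasonal total = 650.67 mm

651 mm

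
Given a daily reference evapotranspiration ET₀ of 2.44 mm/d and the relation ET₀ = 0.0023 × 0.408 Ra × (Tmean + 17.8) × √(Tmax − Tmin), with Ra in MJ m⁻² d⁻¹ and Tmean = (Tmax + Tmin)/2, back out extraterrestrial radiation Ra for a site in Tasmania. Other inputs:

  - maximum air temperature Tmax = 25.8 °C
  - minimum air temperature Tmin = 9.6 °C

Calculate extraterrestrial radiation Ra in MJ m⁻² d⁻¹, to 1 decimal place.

Tmean = (25.8+9.6)/2 = 17.70 °C; ΔT = 16.2
Ra = ET₀ / [0.0023 × 0.408 × (Tmean+17.8) × √ΔT]
   = 2.44 / (0.0023 × 0.408 × 35.50 × 4.0249) = 18.198 MJ m⁻² d⁻¹

18.2 MJ m⁻² d⁻¹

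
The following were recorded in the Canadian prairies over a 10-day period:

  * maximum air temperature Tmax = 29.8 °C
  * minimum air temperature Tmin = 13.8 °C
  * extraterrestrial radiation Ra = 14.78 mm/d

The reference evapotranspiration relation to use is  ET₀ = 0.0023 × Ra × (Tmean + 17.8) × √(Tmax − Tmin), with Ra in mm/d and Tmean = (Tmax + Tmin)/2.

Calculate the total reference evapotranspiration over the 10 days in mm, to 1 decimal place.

53.8 mm

Tmean = (29.8 + 13.8)/2 = 21.80 °C
ET₀ = 0.0023 × 14.78 × (21.80 + 17.8) × √16.0 = 0.0023 × 14.78 × 39.60 × 4.0000 = 5.3846 mm/d
Over 10 days: 5.3846 × 10 = 53.846 mm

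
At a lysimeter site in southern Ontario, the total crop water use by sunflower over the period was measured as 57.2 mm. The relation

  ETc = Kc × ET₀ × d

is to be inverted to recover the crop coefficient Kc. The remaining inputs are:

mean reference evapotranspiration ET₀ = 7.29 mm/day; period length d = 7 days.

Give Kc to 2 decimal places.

ETc = Kc × ET₀ × d  ⇒  Kc = ETc / (ET₀ × d)
Kc = 57.2 / (7.29 × 7) = 57.2 / 51.03 = 1.1209

1.12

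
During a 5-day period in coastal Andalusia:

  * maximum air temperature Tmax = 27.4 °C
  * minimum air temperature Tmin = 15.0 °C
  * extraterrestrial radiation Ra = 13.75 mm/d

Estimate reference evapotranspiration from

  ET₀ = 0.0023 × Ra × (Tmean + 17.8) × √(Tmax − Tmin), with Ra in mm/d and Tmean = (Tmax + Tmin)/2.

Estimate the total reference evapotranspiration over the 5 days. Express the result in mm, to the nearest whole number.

Tmean = (27.4 + 15.0)/2 = 21.20 °C
ET₀ = 0.0023 × 13.75 × (21.20 + 17.8) × √12.4 = 0.0023 × 13.75 × 39.00 × 3.5214 = 4.3432 mm/d
Over 5 days: 4.3432 × 5 = 21.716 mm

22 mm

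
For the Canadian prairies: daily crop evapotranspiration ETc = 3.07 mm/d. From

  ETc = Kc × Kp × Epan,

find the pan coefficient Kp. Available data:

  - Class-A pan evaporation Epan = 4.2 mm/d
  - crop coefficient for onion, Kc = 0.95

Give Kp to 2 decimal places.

ETc = Kc × Kp × Epan  ⇒  Kp = ETc / (Kc × Epan)
Kp = 3.07 / (0.95 × 4.2) = 3.07 / 3.990 = 0.7694

0.77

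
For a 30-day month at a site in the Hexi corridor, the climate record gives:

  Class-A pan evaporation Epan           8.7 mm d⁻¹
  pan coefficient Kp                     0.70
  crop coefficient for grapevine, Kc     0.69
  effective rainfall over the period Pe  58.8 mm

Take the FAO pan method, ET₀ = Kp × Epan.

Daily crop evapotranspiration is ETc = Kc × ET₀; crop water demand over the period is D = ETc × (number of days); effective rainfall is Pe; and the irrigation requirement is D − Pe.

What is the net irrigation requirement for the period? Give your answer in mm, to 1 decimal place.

67.3 mm

ET₀ = 0.70 × 8.7 = 6.0900 mm/d
ETc = Kc × ET₀ = 0.69 × 6.0900 = 4.2021 mm/d
Crop demand D = ETc × 30 d = 4.2021 × 30 = 126.063 mm
D − Pe = 126.063 − 58.8 = 67.263 mm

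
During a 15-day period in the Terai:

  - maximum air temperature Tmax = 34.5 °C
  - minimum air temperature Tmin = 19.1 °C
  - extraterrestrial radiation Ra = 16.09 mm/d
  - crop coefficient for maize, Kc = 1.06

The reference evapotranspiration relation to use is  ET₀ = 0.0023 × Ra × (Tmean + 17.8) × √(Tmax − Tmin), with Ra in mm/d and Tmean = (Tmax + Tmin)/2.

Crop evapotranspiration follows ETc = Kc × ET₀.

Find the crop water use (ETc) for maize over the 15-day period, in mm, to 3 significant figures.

103 mm

Tmean = (34.5 + 19.1)/2 = 26.80 °C
ET₀ = 0.0023 × 16.09 × (26.80 + 17.8) × √15.4 = 0.0023 × 16.09 × 44.60 × 3.9243 = 6.4771 mm/d
ETc = Kc × ET₀ = 1.06 × 6.4771 = 6.8657 mm/d
Over 15 days: 6.8657 × 15 = 102.986 mm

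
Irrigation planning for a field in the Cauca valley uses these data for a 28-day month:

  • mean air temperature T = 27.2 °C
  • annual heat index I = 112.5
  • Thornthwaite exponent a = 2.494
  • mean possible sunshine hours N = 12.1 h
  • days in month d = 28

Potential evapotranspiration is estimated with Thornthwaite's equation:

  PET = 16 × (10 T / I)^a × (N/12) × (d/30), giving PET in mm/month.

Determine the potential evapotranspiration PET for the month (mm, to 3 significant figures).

136 mm

10T/I = 10 × 27.2 / 112.5 = 2.4178
(10T/I)^a = 2.4178^2.494 = 9.0417
Uncorrected PET = 16 × 9.0417 = 144.667 mm
Correction = (N/12)(d/30) = (12.1/12)(28/30) = 0.9411
PET = 144.667 × 0.9411 = 136.146 mm/month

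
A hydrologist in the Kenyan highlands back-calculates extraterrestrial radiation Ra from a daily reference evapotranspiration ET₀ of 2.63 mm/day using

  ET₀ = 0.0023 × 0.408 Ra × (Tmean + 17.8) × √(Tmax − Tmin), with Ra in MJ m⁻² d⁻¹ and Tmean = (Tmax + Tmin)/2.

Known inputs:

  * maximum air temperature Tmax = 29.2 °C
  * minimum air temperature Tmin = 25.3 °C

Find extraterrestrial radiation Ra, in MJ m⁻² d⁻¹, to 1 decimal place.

31.5 MJ m⁻² d⁻¹

Tmean = (29.2+25.3)/2 = 27.25 °C; ΔT = 3.9
Ra = ET₀ / [0.0023 × 0.408 × (Tmean+17.8) × √ΔT]
   = 2.63 / (0.0023 × 0.408 × 45.05 × 1.9748) = 31.503 MJ m⁻² d⁻¹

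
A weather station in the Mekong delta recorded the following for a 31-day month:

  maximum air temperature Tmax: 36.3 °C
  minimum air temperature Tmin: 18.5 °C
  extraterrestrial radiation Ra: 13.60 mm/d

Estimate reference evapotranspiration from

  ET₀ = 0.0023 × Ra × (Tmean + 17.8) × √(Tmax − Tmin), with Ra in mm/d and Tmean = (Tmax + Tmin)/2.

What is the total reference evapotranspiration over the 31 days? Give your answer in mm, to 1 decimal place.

Tmean = (36.3 + 18.5)/2 = 27.40 °C
ET₀ = 0.0023 × 13.60 × (27.40 + 17.8) × √17.8 = 0.0023 × 13.60 × 45.20 × 4.2190 = 5.9651 mm/d
Over 31 days: 5.9651 × 31 = 184.918 mm

184.9 mm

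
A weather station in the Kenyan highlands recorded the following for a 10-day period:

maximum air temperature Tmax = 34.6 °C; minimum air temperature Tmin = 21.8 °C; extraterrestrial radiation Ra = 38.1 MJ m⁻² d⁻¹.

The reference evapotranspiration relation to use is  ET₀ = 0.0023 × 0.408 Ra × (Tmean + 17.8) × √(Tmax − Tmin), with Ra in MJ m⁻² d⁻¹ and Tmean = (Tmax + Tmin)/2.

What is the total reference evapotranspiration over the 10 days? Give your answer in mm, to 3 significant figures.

58.8 mm

Tmean = (34.6 + 21.8)/2 = 28.20 °C
0.408 Ra = 0.408 × 38.1 = 15.5448 mm/d equivalent
ET₀ = 0.0023 × 15.5448 × (28.20 + 17.8) × √12.8 = 0.0023 × 15.5448 × 46.00 × 3.5777 = 5.8840 mm/d
Over 10 days: 5.8840 × 10 = 58.840 mm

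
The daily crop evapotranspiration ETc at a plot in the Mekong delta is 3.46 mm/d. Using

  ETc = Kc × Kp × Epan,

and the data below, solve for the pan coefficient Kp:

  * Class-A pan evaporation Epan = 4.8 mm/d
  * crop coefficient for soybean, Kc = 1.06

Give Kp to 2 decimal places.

ETc = Kc × Kp × Epan  ⇒  Kp = ETc / (Kc × Epan)
Kp = 3.46 / (1.06 × 4.8) = 3.46 / 5.088 = 0.6800

0.68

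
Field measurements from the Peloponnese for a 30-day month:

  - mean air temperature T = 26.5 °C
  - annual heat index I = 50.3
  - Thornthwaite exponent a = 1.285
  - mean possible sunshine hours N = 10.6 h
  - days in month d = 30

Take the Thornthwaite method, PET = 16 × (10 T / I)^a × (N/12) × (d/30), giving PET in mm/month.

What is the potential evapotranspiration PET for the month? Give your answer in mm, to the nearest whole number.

120 mm

10T/I = 10 × 26.5 / 50.3 = 5.2684
(10T/I)^a = 5.2684^1.285 = 8.4597
Uncorrected PET = 16 × 8.4597 = 135.355 mm
Correction = (N/12)(d/30) = (10.6/12)(30/30) = 0.8833
PET = 135.355 × 0.8833 = 119.559 mm/month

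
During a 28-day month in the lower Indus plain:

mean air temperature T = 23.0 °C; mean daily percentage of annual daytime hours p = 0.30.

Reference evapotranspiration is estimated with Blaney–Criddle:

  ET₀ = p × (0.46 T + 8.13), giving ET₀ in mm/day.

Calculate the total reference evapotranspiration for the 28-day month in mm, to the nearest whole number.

ET₀ = 0.30 × (0.46 × 23.0 + 8.13) = 0.30 × 18.710 = 5.6130 mm/d
Monthly total = 5.6130 × 28 = 157.164 mm

157 mm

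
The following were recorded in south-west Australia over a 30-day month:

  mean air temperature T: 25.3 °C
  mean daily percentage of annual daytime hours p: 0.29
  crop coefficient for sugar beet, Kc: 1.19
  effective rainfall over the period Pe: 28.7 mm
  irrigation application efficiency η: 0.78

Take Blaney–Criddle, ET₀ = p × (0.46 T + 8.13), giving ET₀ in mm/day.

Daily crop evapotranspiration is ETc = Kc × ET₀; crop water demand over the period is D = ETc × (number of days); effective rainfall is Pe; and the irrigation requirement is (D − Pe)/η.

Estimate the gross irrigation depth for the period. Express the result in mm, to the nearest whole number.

ET₀ = 0.29 × (0.46 × 25.3 + 8.13) = 0.29 × 19.768 = 5.7327 mm/d
ETc = Kc × ET₀ = 1.19 × 5.7327 = 6.8219 mm/d
Crop demand D = ETc × 30 d = 6.8219 × 30 = 204.657 mm
D − Pe = 204.657 − 28.7 = 175.957 mm
Gross irrigation = 175.957 / 0.78 = 225.586 mm

226 mm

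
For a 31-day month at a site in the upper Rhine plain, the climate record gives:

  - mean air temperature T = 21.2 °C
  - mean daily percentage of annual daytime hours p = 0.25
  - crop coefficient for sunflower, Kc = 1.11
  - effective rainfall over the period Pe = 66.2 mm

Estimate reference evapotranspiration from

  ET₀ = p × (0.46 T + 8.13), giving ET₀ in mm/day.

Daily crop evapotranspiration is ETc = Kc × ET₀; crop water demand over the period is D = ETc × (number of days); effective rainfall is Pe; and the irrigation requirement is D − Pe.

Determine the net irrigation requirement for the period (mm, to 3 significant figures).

ET₀ = 0.25 × (0.46 × 21.2 + 8.13) = 0.25 × 17.882 = 4.4705 mm/d
ETc = Kc × ET₀ = 1.11 × 4.4705 = 4.9623 mm/d
Crop demand D = ETc × 31 d = 4.9623 × 31 = 153.831 mm
D − Pe = 153.831 − 66.2 = 87.631 mm

87.6 mm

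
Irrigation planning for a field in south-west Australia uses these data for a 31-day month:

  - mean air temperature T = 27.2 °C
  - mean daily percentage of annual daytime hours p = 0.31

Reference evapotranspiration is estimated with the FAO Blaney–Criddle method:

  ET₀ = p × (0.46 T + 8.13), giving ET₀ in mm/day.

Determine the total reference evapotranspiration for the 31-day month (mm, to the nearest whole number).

ET₀ = 0.31 × (0.46 × 27.2 + 8.13) = 0.31 × 20.642 = 6.3990 mm/d
Monthly total = 6.3990 × 31 = 198.369 mm

198 mm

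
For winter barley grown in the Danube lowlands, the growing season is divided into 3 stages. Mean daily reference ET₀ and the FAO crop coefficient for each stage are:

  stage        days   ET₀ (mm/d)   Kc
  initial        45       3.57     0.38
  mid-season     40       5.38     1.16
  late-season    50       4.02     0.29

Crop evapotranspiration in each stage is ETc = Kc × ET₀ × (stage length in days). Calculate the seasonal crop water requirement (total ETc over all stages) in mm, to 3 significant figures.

initial: 0.38 × 3.57 × 45 = 61.05 mm
mid-season: 1.16 × 5.38 × 40 = 249.63 mm
late-season: 0.29 × 4.02 × 50 = 58.29 mm
Seasonal total = 368.97 mm

369 mm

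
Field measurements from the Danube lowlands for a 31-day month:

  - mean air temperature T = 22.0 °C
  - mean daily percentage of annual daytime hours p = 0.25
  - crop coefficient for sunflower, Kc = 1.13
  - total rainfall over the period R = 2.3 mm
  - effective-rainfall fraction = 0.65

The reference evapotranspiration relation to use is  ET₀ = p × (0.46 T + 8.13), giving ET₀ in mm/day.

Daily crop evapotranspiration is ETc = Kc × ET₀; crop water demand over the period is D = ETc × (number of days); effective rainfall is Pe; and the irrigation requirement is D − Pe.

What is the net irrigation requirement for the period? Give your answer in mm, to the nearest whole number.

ET₀ = 0.25 × (0.46 × 22.0 + 8.13) = 0.25 × 18.250 = 4.5625 mm/d
ETc = Kc × ET₀ = 1.13 × 4.5625 = 5.1556 mm/d
Crop demand D = ETc × 31 d = 5.1556 × 31 = 159.824 mm
Pe = 0.65 × 2.3 = 1.495 mm
D − Pe = 159.824 − 1.495 = 158.329 mm

158 mm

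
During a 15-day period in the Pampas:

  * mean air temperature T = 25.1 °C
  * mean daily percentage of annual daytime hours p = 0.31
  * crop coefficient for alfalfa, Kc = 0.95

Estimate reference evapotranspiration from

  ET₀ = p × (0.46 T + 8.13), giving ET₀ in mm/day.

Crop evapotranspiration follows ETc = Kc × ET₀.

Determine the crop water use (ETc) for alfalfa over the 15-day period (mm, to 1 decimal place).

86.9 mm

ET₀ = 0.31 × (0.46 × 25.1 + 8.13) = 0.31 × 19.676 = 6.0996 mm/d
ETc = Kc × ET₀ = 0.95 × 6.0996 = 5.7946 mm/d
Over 15 days: 5.7946 × 15 = 86.919 mm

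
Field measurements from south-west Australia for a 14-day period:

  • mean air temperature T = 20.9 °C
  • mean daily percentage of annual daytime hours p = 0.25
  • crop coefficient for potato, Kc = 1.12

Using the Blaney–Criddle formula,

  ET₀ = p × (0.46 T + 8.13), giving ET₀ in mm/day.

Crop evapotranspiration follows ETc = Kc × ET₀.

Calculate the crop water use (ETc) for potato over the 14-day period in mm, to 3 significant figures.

69.6 mm

ET₀ = 0.25 × (0.46 × 20.9 + 8.13) = 0.25 × 17.744 = 4.4360 mm/d
ETc = Kc × ET₀ = 1.12 × 4.4360 = 4.9683 mm/d
Over 14 days: 4.9683 × 14 = 69.556 mm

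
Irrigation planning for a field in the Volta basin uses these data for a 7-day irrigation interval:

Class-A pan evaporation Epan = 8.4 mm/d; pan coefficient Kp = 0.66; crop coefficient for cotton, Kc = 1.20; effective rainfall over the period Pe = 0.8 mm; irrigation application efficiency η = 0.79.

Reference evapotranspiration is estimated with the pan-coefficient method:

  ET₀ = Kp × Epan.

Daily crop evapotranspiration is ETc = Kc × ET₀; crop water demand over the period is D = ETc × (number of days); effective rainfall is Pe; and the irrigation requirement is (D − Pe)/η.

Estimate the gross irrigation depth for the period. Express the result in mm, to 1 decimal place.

ET₀ = 0.66 × 8.4 = 5.5440 mm/d
ETc = Kc × ET₀ = 1.20 × 5.5440 = 6.6528 mm/d
Crop demand D = ETc × 7 d = 6.6528 × 7 = 46.570 mm
D − Pe = 46.570 − 0.8 = 45.770 mm
Gross irrigation = 45.770 / 0.79 = 57.937 mm

57.9 mm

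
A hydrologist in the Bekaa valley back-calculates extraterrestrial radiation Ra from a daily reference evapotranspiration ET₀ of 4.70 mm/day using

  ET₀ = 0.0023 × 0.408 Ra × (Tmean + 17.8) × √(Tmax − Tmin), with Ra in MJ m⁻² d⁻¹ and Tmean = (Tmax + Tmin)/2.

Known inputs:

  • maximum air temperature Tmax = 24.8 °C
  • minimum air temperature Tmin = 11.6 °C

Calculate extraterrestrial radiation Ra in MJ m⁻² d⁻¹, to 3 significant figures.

Tmean = (24.8+11.6)/2 = 18.20 °C; ΔT = 13.2
Ra = ET₀ / [0.0023 × 0.408 × (Tmean+17.8) × √ΔT]
   = 4.70 / (0.0023 × 0.408 × 36.00 × 3.6332) = 38.293 MJ m⁻² d⁻¹

38.3 MJ m⁻² d⁻¹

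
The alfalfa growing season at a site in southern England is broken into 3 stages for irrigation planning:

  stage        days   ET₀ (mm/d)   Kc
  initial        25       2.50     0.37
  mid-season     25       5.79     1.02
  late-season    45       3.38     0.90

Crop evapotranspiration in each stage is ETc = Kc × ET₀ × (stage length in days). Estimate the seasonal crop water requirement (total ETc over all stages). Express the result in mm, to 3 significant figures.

308 mm

initial: 0.37 × 2.50 × 25 = 23.13 mm
mid-season: 1.02 × 5.79 × 25 = 147.65 mm
late-season: 0.90 × 3.38 × 45 = 136.89 mm
Seasonal total = 307.67 mm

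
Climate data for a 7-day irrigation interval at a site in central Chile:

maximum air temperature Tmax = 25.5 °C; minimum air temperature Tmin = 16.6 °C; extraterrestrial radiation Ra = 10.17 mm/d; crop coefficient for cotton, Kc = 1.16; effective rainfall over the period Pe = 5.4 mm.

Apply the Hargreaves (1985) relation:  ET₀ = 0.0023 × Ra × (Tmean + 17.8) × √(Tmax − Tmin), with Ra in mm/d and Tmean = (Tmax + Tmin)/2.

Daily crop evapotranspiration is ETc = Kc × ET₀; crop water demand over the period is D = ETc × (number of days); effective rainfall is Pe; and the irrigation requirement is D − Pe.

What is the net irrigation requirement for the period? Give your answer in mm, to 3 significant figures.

16.6 mm

Tmean = (25.5 + 16.6)/2 = 21.05 °C
ET₀ = 0.0023 × 10.17 × (21.05 + 17.8) × √8.9 = 0.0023 × 10.17 × 38.85 × 2.9833 = 2.7110 mm/d
ETc = Kc × ET₀ = 1.16 × 2.7110 = 3.1448 mm/d
Crop demand D = ETc × 7 d = 3.1448 × 7 = 22.014 mm
D − Pe = 22.014 − 5.4 = 16.614 mm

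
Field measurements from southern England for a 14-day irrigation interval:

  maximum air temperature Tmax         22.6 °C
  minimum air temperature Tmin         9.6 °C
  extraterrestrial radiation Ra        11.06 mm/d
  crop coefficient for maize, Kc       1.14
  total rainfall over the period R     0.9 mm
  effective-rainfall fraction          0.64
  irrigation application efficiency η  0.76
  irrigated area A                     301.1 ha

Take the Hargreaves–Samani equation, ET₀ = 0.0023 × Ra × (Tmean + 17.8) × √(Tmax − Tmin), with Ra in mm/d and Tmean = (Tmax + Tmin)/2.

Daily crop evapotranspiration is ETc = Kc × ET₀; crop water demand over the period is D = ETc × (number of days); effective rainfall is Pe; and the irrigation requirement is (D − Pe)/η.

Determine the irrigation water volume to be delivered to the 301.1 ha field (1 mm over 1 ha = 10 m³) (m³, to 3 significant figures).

Tmean = (22.6 + 9.6)/2 = 16.10 °C
ET₀ = 0.0023 × 11.06 × (16.10 + 17.8) × √13.0 = 0.0023 × 11.06 × 33.90 × 3.6056 = 3.1093 mm/d
ETc = Kc × ET₀ = 1.14 × 3.1093 = 3.5446 mm/d
Crop demand D = ETc × 14 d = 3.5446 × 14 = 49.624 mm
Pe = 0.64 × 0.9 = 0.576 mm
D − Pe = 49.624 − 0.576 = 49.048 mm
Gross irrigation = 49.048 / 0.76 = 64.537 mm
Volume = 64.537 mm × 301.1 ha × 10 = 194320.9 m³

194000 m³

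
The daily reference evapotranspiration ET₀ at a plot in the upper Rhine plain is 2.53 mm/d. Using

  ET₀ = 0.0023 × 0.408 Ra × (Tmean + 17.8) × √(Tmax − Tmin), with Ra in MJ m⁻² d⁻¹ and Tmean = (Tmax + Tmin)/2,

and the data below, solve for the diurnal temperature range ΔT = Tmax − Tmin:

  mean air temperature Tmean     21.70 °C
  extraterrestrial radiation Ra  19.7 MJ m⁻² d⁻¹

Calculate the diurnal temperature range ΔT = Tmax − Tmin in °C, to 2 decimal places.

√ΔT = ET₀ / [0.0023 × 0.408 × Ra × (Tmean+17.8)] = 2.53 / (0.0023 × 8.0376 × 39.50) = 3.4647
ΔT = 3.4647² = 12.004 °C

12.00 °C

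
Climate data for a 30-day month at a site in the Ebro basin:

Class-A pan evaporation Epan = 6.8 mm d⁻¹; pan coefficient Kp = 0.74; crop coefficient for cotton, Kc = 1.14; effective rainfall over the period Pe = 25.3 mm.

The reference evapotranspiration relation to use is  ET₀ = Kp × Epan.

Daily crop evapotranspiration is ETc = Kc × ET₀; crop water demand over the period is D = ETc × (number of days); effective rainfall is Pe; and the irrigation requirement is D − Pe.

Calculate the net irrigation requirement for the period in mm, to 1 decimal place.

ET₀ = 0.74 × 6.8 = 5.0320 mm/d
ETc = Kc × ET₀ = 1.14 × 5.0320 = 5.7365 mm/d
Crop demand D = ETc × 30 d = 5.7365 × 30 = 172.095 mm
D − Pe = 172.095 − 25.3 = 146.795 mm

146.8 mm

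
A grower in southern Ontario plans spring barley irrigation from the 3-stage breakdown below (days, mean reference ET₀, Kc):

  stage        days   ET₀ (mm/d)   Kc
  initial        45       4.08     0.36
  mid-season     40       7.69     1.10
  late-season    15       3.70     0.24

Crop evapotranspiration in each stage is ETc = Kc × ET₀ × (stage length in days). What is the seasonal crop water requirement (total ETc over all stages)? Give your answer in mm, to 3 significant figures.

418 mm

initial: 0.36 × 4.08 × 45 = 66.10 mm
mid-season: 1.10 × 7.69 × 40 = 338.36 mm
late-season: 0.24 × 3.70 × 15 = 13.32 mm
Seasonal total = 417.78 mm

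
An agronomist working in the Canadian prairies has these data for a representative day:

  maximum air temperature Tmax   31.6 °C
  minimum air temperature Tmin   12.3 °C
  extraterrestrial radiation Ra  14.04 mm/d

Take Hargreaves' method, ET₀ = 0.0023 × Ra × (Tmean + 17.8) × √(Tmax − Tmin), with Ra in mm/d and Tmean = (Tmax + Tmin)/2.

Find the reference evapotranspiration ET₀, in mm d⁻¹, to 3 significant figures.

5.64 mm d⁻¹

Tmean = (31.6 + 12.3)/2 = 21.95 °C
ET₀ = 0.0023 × 14.04 × (21.95 + 17.8) × √19.3 = 0.0023 × 14.04 × 39.75 × 4.3932 = 5.6391 mm/d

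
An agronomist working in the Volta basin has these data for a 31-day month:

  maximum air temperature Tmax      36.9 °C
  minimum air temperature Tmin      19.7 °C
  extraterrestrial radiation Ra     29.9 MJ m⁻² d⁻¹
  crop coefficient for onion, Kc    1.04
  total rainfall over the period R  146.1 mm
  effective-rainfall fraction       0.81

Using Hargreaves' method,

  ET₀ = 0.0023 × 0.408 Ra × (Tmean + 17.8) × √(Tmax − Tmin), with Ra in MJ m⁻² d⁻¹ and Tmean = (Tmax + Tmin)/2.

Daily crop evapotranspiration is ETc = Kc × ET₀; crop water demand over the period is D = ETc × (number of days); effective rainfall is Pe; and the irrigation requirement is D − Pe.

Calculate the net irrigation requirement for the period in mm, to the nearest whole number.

55 mm

Tmean = (36.9 + 19.7)/2 = 28.30 °C
0.408 Ra = 0.408 × 29.9 = 12.1992 mm/d equivalent
ET₀ = 0.0023 × 12.1992 × (28.30 + 17.8) × √17.2 = 0.0023 × 12.1992 × 46.10 × 4.1473 = 5.3645 mm/d
ETc = Kc × ET₀ = 1.04 × 5.3645 = 5.5791 mm/d
Crop demand D = ETc × 31 d = 5.5791 × 31 = 172.952 mm
Pe = 0.81 × 146.1 = 118.341 mm
D − Pe = 172.952 − 118.341 = 54.611 mm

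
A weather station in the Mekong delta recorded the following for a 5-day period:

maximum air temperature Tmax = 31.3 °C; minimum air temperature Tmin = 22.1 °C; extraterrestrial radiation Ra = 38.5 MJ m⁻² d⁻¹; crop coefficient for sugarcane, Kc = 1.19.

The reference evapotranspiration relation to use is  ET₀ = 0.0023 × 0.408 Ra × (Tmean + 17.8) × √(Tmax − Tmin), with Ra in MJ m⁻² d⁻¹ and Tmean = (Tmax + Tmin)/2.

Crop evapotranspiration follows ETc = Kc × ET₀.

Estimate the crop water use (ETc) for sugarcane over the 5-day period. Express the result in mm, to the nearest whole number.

29 mm

Tmean = (31.3 + 22.1)/2 = 26.70 °C
0.408 Ra = 0.408 × 38.5 = 15.7080 mm/d equivalent
ET₀ = 0.0023 × 15.7080 × (26.70 + 17.8) × √9.2 = 0.0023 × 15.7080 × 44.50 × 3.0332 = 4.8765 mm/d
ETc = Kc × ET₀ = 1.19 × 4.8765 = 5.8030 mm/d
Over 5 days: 5.8030 × 5 = 29.015 mm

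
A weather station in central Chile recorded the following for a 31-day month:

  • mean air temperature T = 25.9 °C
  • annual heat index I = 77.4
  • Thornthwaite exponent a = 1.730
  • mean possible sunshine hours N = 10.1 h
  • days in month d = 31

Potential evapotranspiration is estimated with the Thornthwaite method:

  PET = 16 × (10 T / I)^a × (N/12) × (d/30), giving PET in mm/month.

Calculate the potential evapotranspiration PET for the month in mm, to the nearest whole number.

112 mm

10T/I = 10 × 25.9 / 77.4 = 3.3463
(10T/I)^a = 3.3463^1.730 = 8.0816
Uncorrected PET = 16 × 8.0816 = 129.306 mm
Correction = (N/12)(d/30) = (10.1/12)(31/30) = 0.8697
PET = 129.306 × 0.8697 = 112.457 mm/month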